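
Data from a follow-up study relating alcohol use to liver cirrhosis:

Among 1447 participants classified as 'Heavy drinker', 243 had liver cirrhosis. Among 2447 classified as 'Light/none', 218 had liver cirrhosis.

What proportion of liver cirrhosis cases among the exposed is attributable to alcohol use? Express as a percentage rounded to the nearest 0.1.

From the description: a = 243, b = 1204, c = 218, d = 2229.
Risk in exposed = 243/1447 = 0.16793; risk in unexposed = 218/2447 = 0.08909.
RR = 0.16793/0.08909 = 1.88502
AR% = (RR − 1)/RR × 100 = (1.88502 − 1)/1.88502 × 100 = 46.9501%

47.0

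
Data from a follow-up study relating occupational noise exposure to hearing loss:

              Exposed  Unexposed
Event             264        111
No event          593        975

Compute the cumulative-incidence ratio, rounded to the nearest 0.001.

Reading the table with exposure as columns: a = 264 (Exposed, case), b = 593 (Exposed, non-case), c = 111 (Unexposed, case), d = 975.
Risk in exposed = 264/857 = 0.30805; risk in unexposed = 111/1086 = 0.10221.
RR = 0.30805 / 0.10221 = 3.01391
The risk among the exposed is 3.01 times that among the unexposed.

3.014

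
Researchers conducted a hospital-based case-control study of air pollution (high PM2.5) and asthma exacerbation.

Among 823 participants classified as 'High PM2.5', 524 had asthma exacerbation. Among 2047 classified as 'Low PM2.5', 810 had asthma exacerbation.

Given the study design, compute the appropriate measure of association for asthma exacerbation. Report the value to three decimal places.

From the description: a = 524, b = 299, c = 810, d = 1237.
This is a hospital-based case-control study: participants were sampled on outcome status, so risks in the source population cannot be estimated directly — relative risk is not valid here. The odds ratio is the appropriate measure.
OR = (a·d)/(b·c) = (524 × 1237) / (299 × 810) = 648188 / 242190 = 2.67636

2.676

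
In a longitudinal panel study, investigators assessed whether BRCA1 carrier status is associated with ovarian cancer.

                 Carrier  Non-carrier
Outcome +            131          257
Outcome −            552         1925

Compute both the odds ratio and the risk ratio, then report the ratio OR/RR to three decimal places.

1.092

Reading the table with exposure as columns: a = 131 (Carrier, case), b = 552 (Carrier, non-case), c = 257 (Non-carrier, case), d = 1925.
OR = (131·1925)/(552·257) = 252175/141864 = 1.77758
Risk in exposed = 131/683 = 0.19180; risk in unexposed = 257/2182 = 0.11778; RR = 1.62844
OR/RR = 1.77758 / 1.62844 = 1.09159
The outcome is not rare, so the OR lies further from 1 than the RR.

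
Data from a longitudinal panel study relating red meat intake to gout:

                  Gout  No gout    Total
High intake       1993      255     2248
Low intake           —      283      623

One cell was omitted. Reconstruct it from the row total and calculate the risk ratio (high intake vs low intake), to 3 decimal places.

The missing cell is in the unexposed row: 623 − 283 = 340.
So a = 1993, b = 255, c = 340, d = 283.
RR = [a/(a+b)] / [c/(c+d)] = (1993/2248) / (340/623) = 0.88657/0.54575 = 1.62450

1.625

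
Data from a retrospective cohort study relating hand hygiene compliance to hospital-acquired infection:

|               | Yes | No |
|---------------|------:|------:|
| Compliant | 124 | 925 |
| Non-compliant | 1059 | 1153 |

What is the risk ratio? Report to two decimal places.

Cells: a = 124, b = 925, c = 1059, d = 1153.
Risk in exposed = 124/1049 = 0.11821; risk in unexposed = 1059/2212 = 0.47875.
RR = 0.11821 / 0.47875 = 0.24691
The risk is 75% lower among the exposed than among the unexposed.

0.25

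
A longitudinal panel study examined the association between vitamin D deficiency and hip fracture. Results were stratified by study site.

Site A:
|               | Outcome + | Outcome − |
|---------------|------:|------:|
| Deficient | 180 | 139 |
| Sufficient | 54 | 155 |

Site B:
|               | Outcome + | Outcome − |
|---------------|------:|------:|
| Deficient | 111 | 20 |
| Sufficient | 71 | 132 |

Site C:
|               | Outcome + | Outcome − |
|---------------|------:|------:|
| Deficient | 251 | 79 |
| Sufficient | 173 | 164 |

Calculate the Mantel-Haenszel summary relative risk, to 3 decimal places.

RR_MH = Σ(aᵢ·n₀ᵢ/nᵢ) / Σ(cᵢ·n₁ᵢ/nᵢ), with n₁ᵢ = aᵢ+bᵢ (exposed), n₀ᵢ = cᵢ+dᵢ (unexposed), nᵢ = n₁ᵢ+n₀ᵢ.
Stratum 1 (Site A): n₁ = 319, n₀ = 209, n = 528; a·n₀/n = 180·209/528 = 71.2500; c·n₁/n = 54·319/528 = 32.6250
Stratum 2 (Site B): n₁ = 131, n₀ = 203, n = 334; a·n₀/n = 111·203/334 = 67.4641; c·n₁/n = 71·131/334 = 27.8473
Stratum 3 (Site C): n₁ = 330, n₀ = 337, n = 667; a·n₀/n = 251·337/667 = 126.8171; c·n₁/n = 173·330/667 = 85.5922
RR_MH = (71.2500 + 67.4641 + 126.8171) / (32.6250 + 27.8473 + 85.5922) = 265.5312 / 146.0645 = 1.81790

1.818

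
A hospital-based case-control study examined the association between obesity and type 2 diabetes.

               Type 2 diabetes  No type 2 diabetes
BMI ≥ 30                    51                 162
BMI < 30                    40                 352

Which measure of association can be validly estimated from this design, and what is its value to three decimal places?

2.770

Cells: a = 51, b = 162, c = 40, d = 352.
This is a hospital-based case-control study: participants were sampled on outcome status, so risks in the source population cannot be estimated directly — relative risk is not valid here. The odds ratio is the appropriate measure.
OR = (a·d)/(b·c) = (51 × 352) / (162 × 40) = 17952 / 6480 = 2.77037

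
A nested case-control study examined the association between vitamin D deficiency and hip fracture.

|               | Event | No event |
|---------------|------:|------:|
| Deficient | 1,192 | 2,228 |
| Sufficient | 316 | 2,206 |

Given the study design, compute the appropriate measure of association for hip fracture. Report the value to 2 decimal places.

3.73

Cells: a = 1192, b = 2228, c = 316, d = 2206.
This is a nested case-control study: participants were sampled on outcome status, so risks in the source population cannot be estimated directly — relative risk is not valid here. The odds ratio is the appropriate measure.
OR = (a·d)/(b·c) = (1192 × 2206) / (2228 × 316) = 2629552 / 704048 = 3.73490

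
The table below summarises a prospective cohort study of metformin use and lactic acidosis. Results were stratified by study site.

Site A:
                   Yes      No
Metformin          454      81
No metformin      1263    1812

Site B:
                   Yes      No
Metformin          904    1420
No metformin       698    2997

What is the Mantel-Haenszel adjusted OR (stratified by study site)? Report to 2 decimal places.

3.51

OR_MH = Σ(aᵢdᵢ/nᵢ) / Σ(bᵢcᵢ/nᵢ), where nᵢ is the stratum total.
Stratum 1 (Site A): n = 3610; a·d/n = 454·1812/3610 = 227.8803; b·c/n = 81·1263/3610 = 28.3388
Stratum 2 (Site B): n = 6019; a·d/n = 904·2997/6019 = 450.1226; b·c/n = 1420·698/6019 = 164.6719
OR_MH = (227.8803 + 450.1226) / (28.3388 + 164.6719) = 678.0029 / 193.0107 = 3.51277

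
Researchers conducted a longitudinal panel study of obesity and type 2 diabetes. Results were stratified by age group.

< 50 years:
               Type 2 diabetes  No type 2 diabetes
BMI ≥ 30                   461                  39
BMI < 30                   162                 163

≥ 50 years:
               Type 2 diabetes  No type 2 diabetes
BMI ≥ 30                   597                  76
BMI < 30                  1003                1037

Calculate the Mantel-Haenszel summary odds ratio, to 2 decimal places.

8.93

OR_MH = Σ(aᵢdᵢ/nᵢ) / Σ(bᵢcᵢ/nᵢ), where nᵢ is the stratum total.
Stratum 1 (< 50 years): n = 825; a·d/n = 461·163/825 = 91.0824; b·c/n = 39·162/825 = 7.6582
Stratum 2 (≥ 50 years): n = 2713; a·d/n = 597·1037/2713 = 228.1935; b·c/n = 76·1003/2713 = 28.0973
OR_MH = (91.0824 + 228.1935) / (7.6582 + 28.0973) = 319.2759 / 35.7555 = 8.92942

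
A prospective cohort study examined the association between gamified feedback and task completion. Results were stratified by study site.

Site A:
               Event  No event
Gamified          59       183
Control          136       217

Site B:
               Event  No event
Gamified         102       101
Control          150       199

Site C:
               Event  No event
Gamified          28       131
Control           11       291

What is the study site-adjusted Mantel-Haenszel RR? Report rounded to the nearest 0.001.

1.031

RR_MH = Σ(aᵢ·n₀ᵢ/nᵢ) / Σ(cᵢ·n₁ᵢ/nᵢ), with n₁ᵢ = aᵢ+bᵢ (exposed), n₀ᵢ = cᵢ+dᵢ (unexposed), nᵢ = n₁ᵢ+n₀ᵢ.
Stratum 1 (Site A): n₁ = 242, n₀ = 353, n = 595; a·n₀/n = 59·353/595 = 35.0034; c·n₁/n = 136·242/595 = 55.3143
Stratum 2 (Site B): n₁ = 203, n₀ = 349, n = 552; a·n₀/n = 102·349/552 = 64.4891; c·n₁/n = 150·203/552 = 55.1630
Stratum 3 (Site C): n₁ = 159, n₀ = 302, n = 461; a·n₀/n = 28·302/461 = 18.3427; c·n₁/n = 11·159/461 = 3.7939
RR_MH = (35.0034 + 64.4891 + 18.3427) / (55.3143 + 55.1630 + 3.7939) = 117.8352 / 114.2713 = 1.03119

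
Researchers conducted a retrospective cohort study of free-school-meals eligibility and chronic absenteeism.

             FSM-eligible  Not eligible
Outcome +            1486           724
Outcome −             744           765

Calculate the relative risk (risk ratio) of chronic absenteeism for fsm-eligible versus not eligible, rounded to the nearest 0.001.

Reading the table with exposure as columns: a = 1486 (FSM-eligible, case), b = 744 (FSM-eligible, non-case), c = 724 (Not eligible, case), d = 765.
Risk in exposed = 1486/2230 = 0.66637; risk in unexposed = 724/1489 = 0.48623.
RR = 0.66637 / 0.48623 = 1.37047
The risk among the exposed is 1.37 times that among the unexposed.

1.370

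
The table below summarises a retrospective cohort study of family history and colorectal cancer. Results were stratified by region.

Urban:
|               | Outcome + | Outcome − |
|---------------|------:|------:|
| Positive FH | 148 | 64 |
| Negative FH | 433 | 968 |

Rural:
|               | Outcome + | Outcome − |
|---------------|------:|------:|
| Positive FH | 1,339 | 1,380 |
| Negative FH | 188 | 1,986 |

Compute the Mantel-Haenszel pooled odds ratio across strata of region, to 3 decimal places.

9.007

OR_MH = Σ(aᵢdᵢ/nᵢ) / Σ(bᵢcᵢ/nᵢ), where nᵢ is the stratum total.
Stratum 1 (Urban): n = 1613; a·d/n = 148·968/1613 = 88.8184; b·c/n = 64·433/1613 = 17.1804
Stratum 2 (Rural): n = 4893; a·d/n = 1339·1986/4893 = 543.4813; b·c/n = 1380·188/4893 = 53.0227
OR_MH = (88.8184 + 543.4813) / (17.1804 + 53.0227) = 632.2997 / 70.2031 = 9.00672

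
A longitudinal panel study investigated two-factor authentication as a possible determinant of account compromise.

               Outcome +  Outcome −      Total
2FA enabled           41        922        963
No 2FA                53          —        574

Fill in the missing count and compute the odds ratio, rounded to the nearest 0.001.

The missing cell is in the unexposed row: 574 − 53 = 521.
So a = 41, b = 922, c = 53, d = 521.
OR = (a·d)/(b·c) = (41 × 521) / (922 × 53) = 21361 / 48866 = 0.43713

0.437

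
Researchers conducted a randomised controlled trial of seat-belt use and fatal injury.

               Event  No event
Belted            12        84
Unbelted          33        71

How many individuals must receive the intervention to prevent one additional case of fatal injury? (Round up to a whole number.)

6

Risk in treated group = 12/96 = 0.12500; risk in control = 33/104 = 0.31731.
Absolute risk reduction = 0.31731 − 0.12500 = 0.19231
NNT = 1 / ARR = 1 / 0.19231 = 5.200 → round up → 6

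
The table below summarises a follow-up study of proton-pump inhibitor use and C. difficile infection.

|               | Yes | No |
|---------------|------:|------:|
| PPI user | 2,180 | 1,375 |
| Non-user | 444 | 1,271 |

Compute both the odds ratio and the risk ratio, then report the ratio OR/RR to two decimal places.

1.92

Cells: a = 2180, b = 1375, c = 444, d = 1271.
OR = (2180·1271)/(1375·444) = 2770780/610500 = 4.53854
Risk in exposed = 2180/3555 = 0.61322; risk in unexposed = 444/1715 = 0.25889; RR = 2.36863
OR/RR = 4.53854 / 2.36863 = 1.91610
The outcome is not rare, so the OR lies further from 1 than the RR.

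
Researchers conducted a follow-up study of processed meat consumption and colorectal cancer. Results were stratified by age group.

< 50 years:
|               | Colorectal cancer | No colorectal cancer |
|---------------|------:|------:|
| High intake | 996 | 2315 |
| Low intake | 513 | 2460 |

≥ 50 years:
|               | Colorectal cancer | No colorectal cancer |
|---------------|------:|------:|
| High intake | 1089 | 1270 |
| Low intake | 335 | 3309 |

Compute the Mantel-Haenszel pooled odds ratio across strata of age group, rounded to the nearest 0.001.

OR_MH = Σ(aᵢdᵢ/nᵢ) / Σ(bᵢcᵢ/nᵢ), where nᵢ is the stratum total.
Stratum 1 (< 50 years): n = 6284; a·d/n = 996·2460/6284 = 389.9045; b·c/n = 2315·513/6284 = 188.9871
Stratum 2 (≥ 50 years): n = 6003; a·d/n = 1089·3309/6003 = 600.2834; b·c/n = 1270·335/6003 = 70.8729
OR_MH = (389.9045 + 600.2834) / (188.9871 + 70.8729) = 990.1879 / 259.8600 = 3.81047

3.810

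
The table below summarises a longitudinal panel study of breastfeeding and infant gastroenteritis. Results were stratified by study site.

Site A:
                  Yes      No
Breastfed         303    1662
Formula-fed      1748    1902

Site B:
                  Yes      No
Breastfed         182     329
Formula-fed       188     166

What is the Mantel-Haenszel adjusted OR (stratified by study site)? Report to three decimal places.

0.234

OR_MH = Σ(aᵢdᵢ/nᵢ) / Σ(bᵢcᵢ/nᵢ), where nᵢ is the stratum total.
Stratum 1 (Site A): n = 5615; a·d/n = 303·1902/5615 = 102.6369; b·c/n = 1662·1748/5615 = 517.3955
Stratum 2 (Site B): n = 865; a·d/n = 182·166/865 = 34.9272; b·c/n = 329·188/865 = 71.5052
OR_MH = (102.6369 + 34.9272) / (517.3955 + 71.5052) = 137.5640 / 588.9007 = 0.23359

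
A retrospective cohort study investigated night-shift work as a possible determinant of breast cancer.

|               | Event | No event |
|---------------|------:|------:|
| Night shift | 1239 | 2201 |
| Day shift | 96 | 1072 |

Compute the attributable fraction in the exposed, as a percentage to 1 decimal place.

77.2

Cells: a = 1239, b = 2201, c = 96, d = 1072.
Risk in exposed = 1239/3440 = 0.36017; risk in unexposed = 96/1168 = 0.08219.
RR = 0.36017/0.08219 = 4.38212
AR% = (RR − 1)/RR × 100 = (4.38212 − 1)/4.38212 × 100 = 77.1800%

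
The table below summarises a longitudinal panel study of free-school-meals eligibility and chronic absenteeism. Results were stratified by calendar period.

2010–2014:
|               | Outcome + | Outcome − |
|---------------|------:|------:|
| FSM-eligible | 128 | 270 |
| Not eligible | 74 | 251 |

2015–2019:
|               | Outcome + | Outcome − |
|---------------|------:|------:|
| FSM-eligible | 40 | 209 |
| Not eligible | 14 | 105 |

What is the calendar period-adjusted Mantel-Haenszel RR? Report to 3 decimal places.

RR_MH = Σ(aᵢ·n₀ᵢ/nᵢ) / Σ(cᵢ·n₁ᵢ/nᵢ), with n₁ᵢ = aᵢ+bᵢ (exposed), n₀ᵢ = cᵢ+dᵢ (unexposed), nᵢ = n₁ᵢ+n₀ᵢ.
Stratum 1 (2010–2014): n₁ = 398, n₀ = 325, n = 723; a·n₀/n = 128·325/723 = 57.5380; c·n₁/n = 74·398/723 = 40.7358
Stratum 2 (2015–2019): n₁ = 249, n₀ = 119, n = 368; a·n₀/n = 40·119/368 = 12.9348; c·n₁/n = 14·249/368 = 9.4728
RR_MH = (57.5380 + 12.9348) / (40.7358 + 9.4728) = 70.4728 / 50.2086 = 1.40360

1.404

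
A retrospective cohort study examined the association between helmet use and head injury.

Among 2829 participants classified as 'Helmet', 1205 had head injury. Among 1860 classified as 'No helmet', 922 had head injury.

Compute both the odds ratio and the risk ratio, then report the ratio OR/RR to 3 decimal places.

0.878

From the description: a = 1205, b = 1624, c = 922, d = 938.
OR = (1205·938)/(1624·922) = 1130290/1497328 = 0.75487
Risk in exposed = 1205/2829 = 0.42595; risk in unexposed = 922/1860 = 0.49570; RR = 0.85928
OR/RR = 0.75487 / 0.85928 = 0.87849
The outcome is not rare, so the OR lies further from 1 than the RR.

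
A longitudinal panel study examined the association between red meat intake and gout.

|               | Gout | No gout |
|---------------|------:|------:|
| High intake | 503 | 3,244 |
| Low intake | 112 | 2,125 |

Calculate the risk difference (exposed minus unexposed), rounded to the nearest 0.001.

0.084

Cells: a = 503, b = 3244, c = 112, d = 2125.
Risk in exposed = 503/3747 = 0.134241; risk in unexposed = 112/2237 = 0.050067.
Risk difference = 0.134241 − 0.050067 = 0.084174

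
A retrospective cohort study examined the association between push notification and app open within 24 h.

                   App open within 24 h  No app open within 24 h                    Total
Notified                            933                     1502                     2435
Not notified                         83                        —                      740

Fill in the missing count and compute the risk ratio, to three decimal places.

3.416

The missing cell is in the unexposed row: 740 − 83 = 657.
So a = 933, b = 1502, c = 83, d = 657.
RR = [a/(a+b)] / [c/(c+d)] = (933/2435) / (83/740) = 0.38316/0.11216 = 3.41615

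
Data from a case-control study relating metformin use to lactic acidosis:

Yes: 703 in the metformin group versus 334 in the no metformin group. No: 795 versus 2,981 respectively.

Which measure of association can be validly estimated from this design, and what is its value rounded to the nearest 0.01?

From the description: a = 703, b = 795, c = 334, d = 2981.
This is a case-control study: participants were sampled on outcome status, so risks in the source population cannot be estimated directly — relative risk is not valid here. The odds ratio is the appropriate measure.
OR = (a·d)/(b·c) = (703 × 2981) / (795 × 334) = 2095643 / 265530 = 7.89230

7.89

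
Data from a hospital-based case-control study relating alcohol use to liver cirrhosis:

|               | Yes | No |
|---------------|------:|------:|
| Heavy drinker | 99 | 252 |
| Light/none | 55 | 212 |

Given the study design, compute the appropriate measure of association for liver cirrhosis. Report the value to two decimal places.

Cells: a = 99, b = 252, c = 55, d = 212.
This is a hospital-based case-control study: participants were sampled on outcome status, so risks in the source population cannot be estimated directly — relative risk is not valid here. The odds ratio is the appropriate measure.
OR = (a·d)/(b·c) = (99 × 212) / (252 × 55) = 20988 / 13860 = 1.51429

1.51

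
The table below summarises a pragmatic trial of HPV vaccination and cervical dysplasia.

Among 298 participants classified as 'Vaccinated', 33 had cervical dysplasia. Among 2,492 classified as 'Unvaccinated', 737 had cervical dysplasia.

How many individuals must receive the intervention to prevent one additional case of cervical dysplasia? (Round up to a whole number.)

Risk in treated group = 33/298 = 0.11074; risk in control = 737/2492 = 0.29575.
Absolute risk reduction = 0.29575 − 0.11074 = 0.18501
NNT = 1 / ARR = 1 / 0.18501 = 5.405 → round up → 6

6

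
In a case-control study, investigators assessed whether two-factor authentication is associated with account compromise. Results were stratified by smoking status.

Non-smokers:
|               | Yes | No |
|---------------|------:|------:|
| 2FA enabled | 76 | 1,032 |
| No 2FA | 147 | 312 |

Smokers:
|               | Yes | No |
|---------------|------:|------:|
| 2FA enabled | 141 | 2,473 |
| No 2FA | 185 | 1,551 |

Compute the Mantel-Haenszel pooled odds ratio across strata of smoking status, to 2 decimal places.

OR_MH = Σ(aᵢdᵢ/nᵢ) / Σ(bᵢcᵢ/nᵢ), where nᵢ is the stratum total.
Stratum 1 (Non-smokers): n = 1567; a·d/n = 76·312/1567 = 15.1321; b·c/n = 1032·147/1567 = 96.8117
Stratum 2 (Smokers): n = 4350; a·d/n = 141·1551/4350 = 50.2738; b·c/n = 2473·185/4350 = 105.1736
OR_MH = (15.1321 + 50.2738) / (96.8117 + 105.1736) = 65.4059 / 201.9853 = 0.32382

0.32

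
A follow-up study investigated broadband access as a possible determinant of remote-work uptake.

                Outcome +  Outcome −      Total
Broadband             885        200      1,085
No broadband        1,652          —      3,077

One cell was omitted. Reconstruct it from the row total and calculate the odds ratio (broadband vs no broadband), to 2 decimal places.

3.82

The missing cell is in the unexposed row: 3077 − 1652 = 1425.
So a = 885, b = 200, c = 1652, d = 1425.
OR = (a·d)/(b·c) = (885 × 1425) / (200 × 1652) = 1261125 / 330400 = 3.81696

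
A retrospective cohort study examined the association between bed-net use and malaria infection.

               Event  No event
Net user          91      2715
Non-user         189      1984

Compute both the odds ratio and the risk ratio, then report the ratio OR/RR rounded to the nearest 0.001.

0.944

Cells: a = 91, b = 2715, c = 189, d = 1984.
OR = (91·1984)/(2715·189) = 180544/513135 = 0.35185
Risk in exposed = 91/2806 = 0.03243; risk in unexposed = 189/2173 = 0.08698; RR = 0.37287
OR/RR = 0.35185 / 0.37287 = 0.94363
The outcome is rare in both groups, so OR ≈ RR (ratio near 1).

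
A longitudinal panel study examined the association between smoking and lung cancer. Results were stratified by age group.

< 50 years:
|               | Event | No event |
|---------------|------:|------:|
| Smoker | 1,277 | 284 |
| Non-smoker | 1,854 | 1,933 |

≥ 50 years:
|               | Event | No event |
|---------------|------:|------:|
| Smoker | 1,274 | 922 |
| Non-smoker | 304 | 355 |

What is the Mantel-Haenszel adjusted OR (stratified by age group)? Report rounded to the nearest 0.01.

3.15

OR_MH = Σ(aᵢdᵢ/nᵢ) / Σ(bᵢcᵢ/nᵢ), where nᵢ is the stratum total.
Stratum 1 (< 50 years): n = 5348; a·d/n = 1277·1933/5348 = 461.5634; b·c/n = 284·1854/5348 = 98.4547
Stratum 2 (≥ 50 years): n = 2855; a·d/n = 1274·355/2855 = 158.4133; b·c/n = 922·304/2855 = 98.1744
OR_MH = (461.5634 + 158.4133) / (98.4547 + 98.1744) = 619.9767 / 196.6292 = 3.15302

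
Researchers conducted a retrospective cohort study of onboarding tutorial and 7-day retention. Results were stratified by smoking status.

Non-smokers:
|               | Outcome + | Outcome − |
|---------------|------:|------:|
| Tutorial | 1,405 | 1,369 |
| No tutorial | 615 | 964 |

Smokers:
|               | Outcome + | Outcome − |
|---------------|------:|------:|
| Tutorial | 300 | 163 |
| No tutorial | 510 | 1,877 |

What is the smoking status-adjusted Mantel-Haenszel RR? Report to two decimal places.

RR_MH = Σ(aᵢ·n₀ᵢ/nᵢ) / Σ(cᵢ·n₁ᵢ/nᵢ), with n₁ᵢ = aᵢ+bᵢ (exposed), n₀ᵢ = cᵢ+dᵢ (unexposed), nᵢ = n₁ᵢ+n₀ᵢ.
Stratum 1 (Non-smokers): n₁ = 2774, n₀ = 1579, n = 4353; a·n₀/n = 1405·1579/4353 = 509.6474; c·n₁/n = 615·2774/4353 = 391.9159
Stratum 2 (Smokers): n₁ = 463, n₀ = 2387, n = 2850; a·n₀/n = 300·2387/2850 = 251.2632; c·n₁/n = 510·463/2850 = 82.8526
RR_MH = (509.6474 + 251.2632) / (391.9159 + 82.8526) = 760.9105 / 474.7686 = 1.60270

1.60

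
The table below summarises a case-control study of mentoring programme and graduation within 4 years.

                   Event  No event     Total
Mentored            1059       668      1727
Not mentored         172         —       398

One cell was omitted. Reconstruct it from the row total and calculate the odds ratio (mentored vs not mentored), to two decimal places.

2.08

The missing cell is in the unexposed row: 398 − 172 = 226.
So a = 1059, b = 668, c = 172, d = 226.
OR = (a·d)/(b·c) = (1059 × 226) / (668 × 172) = 239334 / 114896 = 2.08305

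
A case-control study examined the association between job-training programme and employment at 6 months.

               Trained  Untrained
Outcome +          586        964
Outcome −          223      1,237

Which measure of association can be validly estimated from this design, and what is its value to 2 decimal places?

Reading the table with exposure as columns: a = 586 (Trained, case), b = 223 (Trained, non-case), c = 964 (Untrained, case), d = 1237.
This is a case-control study: participants were sampled on outcome status, so risks in the source population cannot be estimated directly — relative risk is not valid here. The odds ratio is the appropriate measure.
OR = (a·d)/(b·c) = (586 × 1237) / (223 × 964) = 724882 / 214972 = 3.37198

3.37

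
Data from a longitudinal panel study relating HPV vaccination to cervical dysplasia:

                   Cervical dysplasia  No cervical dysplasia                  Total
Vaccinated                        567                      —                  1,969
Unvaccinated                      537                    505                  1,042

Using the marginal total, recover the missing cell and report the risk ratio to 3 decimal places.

The missing cell is in the exposed row: 1969 − 567 = 1402.
So a = 567, b = 1402, c = 537, d = 505.
RR = [a/(a+b)] / [c/(c+d)] = (567/1969) / (537/1042) = 0.28796/0.51536 = 0.55877

0.559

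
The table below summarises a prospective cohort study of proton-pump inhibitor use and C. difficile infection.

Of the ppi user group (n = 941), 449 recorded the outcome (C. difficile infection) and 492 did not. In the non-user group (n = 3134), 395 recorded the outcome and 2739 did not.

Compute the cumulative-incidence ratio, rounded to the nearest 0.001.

3.786

From the description: a = 449, b = 492, c = 395, d = 2739.
Risk in exposed = 449/941 = 0.47715; risk in unexposed = 395/3134 = 0.12604.
RR = 0.47715 / 0.12604 = 3.78581
The risk among the exposed is 3.79 times that among the unexposed.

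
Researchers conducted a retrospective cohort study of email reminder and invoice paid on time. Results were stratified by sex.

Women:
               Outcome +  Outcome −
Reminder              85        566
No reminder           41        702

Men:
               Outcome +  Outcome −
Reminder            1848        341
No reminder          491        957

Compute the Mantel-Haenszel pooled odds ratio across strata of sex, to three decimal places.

8.440

OR_MH = Σ(aᵢdᵢ/nᵢ) / Σ(bᵢcᵢ/nᵢ), where nᵢ is the stratum total.
Stratum 1 (Women): n = 1394; a·d/n = 85·702/1394 = 42.8049; b·c/n = 566·41/1394 = 16.6471
Stratum 2 (Men): n = 3637; a·d/n = 1848·957/3637 = 486.2623; b·c/n = 341·491/3637 = 46.0355
OR_MH = (42.8049 + 486.2623) / (16.6471 + 46.0355) = 529.0672 / 62.6825 = 8.44043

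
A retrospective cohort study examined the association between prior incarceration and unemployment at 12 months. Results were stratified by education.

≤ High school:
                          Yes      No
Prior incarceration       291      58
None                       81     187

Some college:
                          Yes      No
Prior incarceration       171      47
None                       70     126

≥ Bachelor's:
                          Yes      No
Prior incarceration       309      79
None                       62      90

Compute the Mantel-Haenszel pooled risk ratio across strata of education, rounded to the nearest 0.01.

2.31

RR_MH = Σ(aᵢ·n₀ᵢ/nᵢ) / Σ(cᵢ·n₁ᵢ/nᵢ), with n₁ᵢ = aᵢ+bᵢ (exposed), n₀ᵢ = cᵢ+dᵢ (unexposed), nᵢ = n₁ᵢ+n₀ᵢ.
Stratum 1 (≤ High school): n₁ = 349, n₀ = 268, n = 617; a·n₀/n = 291·268/617 = 126.3987; c·n₁/n = 81·349/617 = 45.8169
Stratum 2 (Some college): n₁ = 218, n₀ = 196, n = 414; a·n₀/n = 171·196/414 = 80.9565; c·n₁/n = 70·218/414 = 36.8599
Stratum 3 (≥ Bachelor's): n₁ = 388, n₀ = 152, n = 540; a·n₀/n = 309·152/540 = 86.9778; c·n₁/n = 62·388/540 = 44.5481
RR_MH = (126.3987 + 80.9565 + 86.9778) / (45.8169 + 36.8599 + 44.5481) = 294.3330 / 127.2249 = 2.31349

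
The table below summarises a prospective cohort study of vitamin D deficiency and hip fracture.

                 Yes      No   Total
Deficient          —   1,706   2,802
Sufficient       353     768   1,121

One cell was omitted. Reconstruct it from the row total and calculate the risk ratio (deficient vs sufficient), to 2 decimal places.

The missing cell is in the exposed row: 2802 − 1706 = 1096.
So a = 1096, b = 1706, c = 353, d = 768.
RR = [a/(a+b)] / [c/(c+d)] = (1096/2802) / (353/1121) = 0.39115/0.31490 = 1.24215

1.24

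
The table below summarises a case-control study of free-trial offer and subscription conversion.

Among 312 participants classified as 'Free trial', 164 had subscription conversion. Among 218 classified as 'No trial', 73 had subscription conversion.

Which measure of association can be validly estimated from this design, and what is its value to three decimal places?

2.201

From the description: a = 164, b = 148, c = 73, d = 145.
This is a case-control study: participants were sampled on outcome status, so risks in the source population cannot be estimated directly — relative risk is not valid here. The odds ratio is the appropriate measure.
OR = (a·d)/(b·c) = (164 × 145) / (148 × 73) = 23780 / 10804 = 2.20104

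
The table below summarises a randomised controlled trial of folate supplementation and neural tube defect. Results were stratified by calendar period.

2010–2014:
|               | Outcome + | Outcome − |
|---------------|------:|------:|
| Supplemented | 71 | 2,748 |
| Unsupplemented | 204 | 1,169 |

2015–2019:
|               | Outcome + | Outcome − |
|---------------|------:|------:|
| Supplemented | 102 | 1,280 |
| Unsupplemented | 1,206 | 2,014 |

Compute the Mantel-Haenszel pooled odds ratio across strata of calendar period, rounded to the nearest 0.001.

OR_MH = Σ(aᵢdᵢ/nᵢ) / Σ(bᵢcᵢ/nᵢ), where nᵢ is the stratum total.
Stratum 1 (2010–2014): n = 4192; a·d/n = 71·1169/4192 = 19.7994; b·c/n = 2748·204/4192 = 133.7290
Stratum 2 (2015–2019): n = 4602; a·d/n = 102·2014/4602 = 44.6389; b·c/n = 1280·1206/4602 = 335.4368
OR_MH = (19.7994 + 44.6389) / (133.7290 + 335.4368) = 64.4382 / 469.1658 = 0.13735

0.137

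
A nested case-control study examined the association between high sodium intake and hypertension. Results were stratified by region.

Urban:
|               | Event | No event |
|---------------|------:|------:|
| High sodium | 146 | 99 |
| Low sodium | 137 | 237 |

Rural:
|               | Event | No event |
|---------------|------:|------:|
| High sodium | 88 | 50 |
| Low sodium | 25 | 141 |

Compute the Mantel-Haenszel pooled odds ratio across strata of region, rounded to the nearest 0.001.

OR_MH = Σ(aᵢdᵢ/nᵢ) / Σ(bᵢcᵢ/nᵢ), where nᵢ is the stratum total.
Stratum 1 (Urban): n = 619; a·d/n = 146·237/619 = 55.8998; b·c/n = 99·137/619 = 21.9111
Stratum 2 (Rural): n = 304; a·d/n = 88·141/304 = 40.8158; b·c/n = 50·25/304 = 4.1118
OR_MH = (55.8998 + 40.8158) / (21.9111 + 4.1118) = 96.7156 / 26.0230 = 3.71655

3.717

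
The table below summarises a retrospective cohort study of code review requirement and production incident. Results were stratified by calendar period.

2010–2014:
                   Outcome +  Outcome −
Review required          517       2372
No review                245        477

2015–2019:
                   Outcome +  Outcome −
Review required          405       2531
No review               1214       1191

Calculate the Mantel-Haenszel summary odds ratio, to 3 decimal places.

OR_MH = Σ(aᵢdᵢ/nᵢ) / Σ(bᵢcᵢ/nᵢ), where nᵢ is the stratum total.
Stratum 1 (2010–2014): n = 3611; a·d/n = 517·477/3611 = 68.2938; b·c/n = 2372·245/3611 = 160.9360
Stratum 2 (2015–2019): n = 5341; a·d/n = 405·1191/5341 = 90.3117; b·c/n = 2531·1214/5341 = 575.2919
OR_MH = (68.2938 + 90.3117) / (160.9360 + 575.2919) = 158.6056 / 736.2279 = 0.21543

0.215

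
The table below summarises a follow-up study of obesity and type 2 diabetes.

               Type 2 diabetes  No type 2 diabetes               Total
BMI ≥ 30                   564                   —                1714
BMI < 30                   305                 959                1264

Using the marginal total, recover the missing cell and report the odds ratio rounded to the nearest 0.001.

1.542

The missing cell is in the exposed row: 1714 − 564 = 1150.
So a = 564, b = 1150, c = 305, d = 959.
OR = (a·d)/(b·c) = (564 × 959) / (1150 × 305) = 540876 / 350750 = 1.54206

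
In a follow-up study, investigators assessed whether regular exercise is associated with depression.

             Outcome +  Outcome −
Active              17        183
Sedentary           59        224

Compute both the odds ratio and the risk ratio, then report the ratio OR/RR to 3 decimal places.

0.865

Cells: a = 17, b = 183, c = 59, d = 224.
OR = (17·224)/(183·59) = 3808/10797 = 0.35269
Risk in exposed = 17/200 = 0.08500; risk in unexposed = 59/283 = 0.20848; RR = 0.40771
OR/RR = 0.35269 / 0.40771 = 0.86505
The outcome is not rare, so the OR lies further from 1 than the RR.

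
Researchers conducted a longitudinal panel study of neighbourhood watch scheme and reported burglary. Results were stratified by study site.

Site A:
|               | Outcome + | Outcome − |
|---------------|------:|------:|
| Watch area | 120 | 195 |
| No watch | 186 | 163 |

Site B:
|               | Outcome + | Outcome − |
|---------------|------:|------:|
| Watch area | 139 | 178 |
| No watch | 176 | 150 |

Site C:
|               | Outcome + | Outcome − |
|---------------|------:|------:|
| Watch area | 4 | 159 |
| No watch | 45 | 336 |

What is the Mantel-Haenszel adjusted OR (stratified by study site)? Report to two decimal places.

0.55

OR_MH = Σ(aᵢdᵢ/nᵢ) / Σ(bᵢcᵢ/nᵢ), where nᵢ is the stratum total.
Stratum 1 (Site A): n = 664; a·d/n = 120·163/664 = 29.4578; b·c/n = 195·186/664 = 54.6235
Stratum 2 (Site B): n = 643; a·d/n = 139·150/643 = 32.4261; b·c/n = 178·176/643 = 48.7216
Stratum 3 (Site C): n = 544; a·d/n = 4·336/544 = 2.4706; b·c/n = 159·45/544 = 13.1526
OR_MH = (29.4578 + 32.4261 + 2.4706) / (54.6235 + 48.7216 + 13.1526) = 64.3545 / 116.4977 = 0.55241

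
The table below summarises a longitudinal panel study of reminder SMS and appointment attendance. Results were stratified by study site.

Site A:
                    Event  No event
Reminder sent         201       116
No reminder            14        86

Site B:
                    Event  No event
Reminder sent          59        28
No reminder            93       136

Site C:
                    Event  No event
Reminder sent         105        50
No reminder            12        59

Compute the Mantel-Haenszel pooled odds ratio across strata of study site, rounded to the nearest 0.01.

6.37

OR_MH = Σ(aᵢdᵢ/nᵢ) / Σ(bᵢcᵢ/nᵢ), where nᵢ is the stratum total.
Stratum 1 (Site A): n = 417; a·d/n = 201·86/417 = 41.4532; b·c/n = 116·14/417 = 3.8945
Stratum 2 (Site B): n = 316; a·d/n = 59·136/316 = 25.3924; b·c/n = 28·93/316 = 8.2405
Stratum 3 (Site C): n = 226; a·d/n = 105·59/226 = 27.4115; b·c/n = 50·12/226 = 2.6549
OR_MH = (41.4532 + 25.3924 + 27.4115) / (3.8945 + 8.2405 + 2.6549) = 94.2571 / 14.7899 = 6.37309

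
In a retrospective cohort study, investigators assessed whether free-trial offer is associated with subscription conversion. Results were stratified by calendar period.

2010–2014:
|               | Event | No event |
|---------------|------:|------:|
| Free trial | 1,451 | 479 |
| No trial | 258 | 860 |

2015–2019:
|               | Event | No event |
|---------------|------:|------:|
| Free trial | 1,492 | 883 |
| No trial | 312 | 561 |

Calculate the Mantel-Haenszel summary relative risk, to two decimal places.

2.38

RR_MH = Σ(aᵢ·n₀ᵢ/nᵢ) / Σ(cᵢ·n₁ᵢ/nᵢ), with n₁ᵢ = aᵢ+bᵢ (exposed), n₀ᵢ = cᵢ+dᵢ (unexposed), nᵢ = n₁ᵢ+n₀ᵢ.
Stratum 1 (2010–2014): n₁ = 1930, n₀ = 1118, n = 3048; a·n₀/n = 1451·1118/3048 = 532.2238; c·n₁/n = 258·1930/3048 = 163.3661
Stratum 2 (2015–2019): n₁ = 2375, n₀ = 873, n = 3248; a·n₀/n = 1492·873/3248 = 401.0209; c·n₁/n = 312·2375/3248 = 228.1404
RR_MH = (532.2238 + 401.0209) / (163.3661 + 228.1404) = 933.2447 / 391.5065 = 2.38373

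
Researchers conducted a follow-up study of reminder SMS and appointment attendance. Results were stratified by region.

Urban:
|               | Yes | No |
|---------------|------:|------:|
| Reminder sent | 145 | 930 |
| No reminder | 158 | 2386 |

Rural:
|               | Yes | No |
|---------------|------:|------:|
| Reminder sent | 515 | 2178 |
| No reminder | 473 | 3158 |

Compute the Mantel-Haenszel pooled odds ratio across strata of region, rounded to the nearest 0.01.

1.73

OR_MH = Σ(aᵢdᵢ/nᵢ) / Σ(bᵢcᵢ/nᵢ), where nᵢ is the stratum total.
Stratum 1 (Urban): n = 3619; a·d/n = 145·2386/3619 = 95.5982; b·c/n = 930·158/3619 = 40.6024
Stratum 2 (Rural): n = 6324; a·d/n = 515·3158/6324 = 257.1743; b·c/n = 2178·473/6324 = 162.9023
OR_MH = (95.5982 + 257.1743) / (40.6024 + 162.9023) = 352.7725 / 203.5047 = 1.73349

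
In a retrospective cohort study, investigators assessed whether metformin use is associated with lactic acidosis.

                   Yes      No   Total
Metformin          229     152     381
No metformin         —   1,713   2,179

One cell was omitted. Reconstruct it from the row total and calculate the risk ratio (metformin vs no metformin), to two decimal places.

2.81

The missing cell is in the unexposed row: 2179 − 1713 = 466.
So a = 229, b = 152, c = 466, d = 1713.
RR = [a/(a+b)] / [c/(c+d)] = (229/381) / (466/2179) = 0.60105/0.21386 = 2.81049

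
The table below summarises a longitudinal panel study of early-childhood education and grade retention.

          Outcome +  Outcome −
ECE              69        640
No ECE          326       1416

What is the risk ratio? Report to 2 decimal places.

0.52

Cells: a = 69, b = 640, c = 326, d = 1416.
Risk in exposed = 69/709 = 0.09732; risk in unexposed = 326/1742 = 0.18714.
RR = 0.09732 / 0.18714 = 0.52004
The risk is 48% lower among the exposed than among the unexposed.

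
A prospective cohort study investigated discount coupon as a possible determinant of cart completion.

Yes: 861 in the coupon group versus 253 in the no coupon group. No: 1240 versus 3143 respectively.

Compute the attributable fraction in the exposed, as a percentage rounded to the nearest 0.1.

81.8

From the description: a = 861, b = 1240, c = 253, d = 3143.
Risk in exposed = 861/2101 = 0.40980; risk in unexposed = 253/3396 = 0.07450.
RR = 0.40980/0.07450 = 5.50078
AR% = (RR − 1)/RR × 100 = (5.50078 − 1)/5.50078 × 100 = 81.8208%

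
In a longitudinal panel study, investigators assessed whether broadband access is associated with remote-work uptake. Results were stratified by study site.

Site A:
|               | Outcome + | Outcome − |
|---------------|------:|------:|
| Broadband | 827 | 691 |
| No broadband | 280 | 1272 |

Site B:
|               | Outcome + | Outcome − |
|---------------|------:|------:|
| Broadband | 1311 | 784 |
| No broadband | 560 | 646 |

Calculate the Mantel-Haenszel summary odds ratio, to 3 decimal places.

OR_MH = Σ(aᵢdᵢ/nᵢ) / Σ(bᵢcᵢ/nᵢ), where nᵢ is the stratum total.
Stratum 1 (Site A): n = 3070; a·d/n = 827·1272/3070 = 342.6528; b·c/n = 691·280/3070 = 63.0228
Stratum 2 (Site B): n = 3301; a·d/n = 1311·646/3301 = 256.5604; b·c/n = 784·560/3301 = 133.0021
OR_MH = (342.6528 + 256.5604) / (63.0228 + 133.0021) = 599.2132 / 196.0249 = 3.05682

3.057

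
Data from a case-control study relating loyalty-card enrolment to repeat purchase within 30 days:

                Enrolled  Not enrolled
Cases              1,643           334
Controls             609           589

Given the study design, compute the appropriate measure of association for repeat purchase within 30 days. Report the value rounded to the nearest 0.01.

4.76

Reading the table with exposure as columns: a = 1643 (Enrolled, case), b = 609 (Enrolled, non-case), c = 334 (Not enrolled, case), d = 589.
This is a case-control study: participants were sampled on outcome status, so risks in the source population cannot be estimated directly — relative risk is not valid here. The odds ratio is the appropriate measure.
OR = (a·d)/(b·c) = (1643 × 589) / (609 × 334) = 967727 / 203406 = 4.75761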